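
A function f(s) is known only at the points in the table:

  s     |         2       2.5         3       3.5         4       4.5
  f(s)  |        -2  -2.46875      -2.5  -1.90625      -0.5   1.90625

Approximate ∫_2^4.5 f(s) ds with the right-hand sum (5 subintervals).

Δs = 0.5.
Sum = 0.5·[(-2.46875) + (-2.5) + (-1.90625) + (-0.5) + 1.90625] = -2.734375.

-2.734375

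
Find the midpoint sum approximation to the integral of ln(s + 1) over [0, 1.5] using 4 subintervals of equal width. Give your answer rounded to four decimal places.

0.7942

Δs = (1.5 − 0)/4 = 0.375.
Midpoints: 0.1875, 0.5625, 0.9375, 1.3125.
f(0.1875) ≈ 0.1719, f(0.5625) ≈ 0.4463, f(0.9375) ≈ 0.6614, f(1.3125) ≈ 0.8383.
Sum = Δs · [f(0.1875) + f(0.5625) + f(0.9375) + f(1.3125)].
Sum ≈ 0.7942.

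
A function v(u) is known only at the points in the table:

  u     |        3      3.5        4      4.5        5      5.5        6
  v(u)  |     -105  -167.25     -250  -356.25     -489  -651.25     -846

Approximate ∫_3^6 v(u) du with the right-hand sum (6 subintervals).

Δu = 0.5.
Sum = 0.5·[(-167.25) + (-250) + (-356.25) + (-489) + (-651.25) + (-846)] = -1379.875.

-1379.875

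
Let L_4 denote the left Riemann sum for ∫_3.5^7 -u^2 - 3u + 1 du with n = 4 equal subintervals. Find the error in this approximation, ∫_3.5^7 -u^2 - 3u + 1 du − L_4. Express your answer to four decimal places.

Exact integral: ∫_3.5^7 f(u) du ≈ -151.666667.
L_4 = -131.44140625.
Error ≈ -151.666667 − (-131.44140625) ≈ -20.2253.

-20.2253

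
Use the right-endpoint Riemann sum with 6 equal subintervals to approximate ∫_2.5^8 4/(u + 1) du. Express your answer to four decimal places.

Δu = (8 − 2.5)/6 = 11/12.
Right endpoints: 41/12, 13/3, 5.25, 37/6, 85/12, 8.
f(41/12) = 48/53, f(13/3) = 0.75, f(5.25) = 0.64, f(37/6) = 24/43, f(85/12) = 48/97, f(8) = 4/9.
Sum = Δu · [f(41/12) + f(13/3) + f(5.25) + ...].
Sum ≈ 3.4770.

3.4770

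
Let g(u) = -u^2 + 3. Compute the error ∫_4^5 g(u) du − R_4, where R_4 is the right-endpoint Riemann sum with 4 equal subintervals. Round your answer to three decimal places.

1.135

Exact integral: ∫_4^5 g(u) du ≈ -17.33333.
R_4 = -18.46875.
Error ≈ -17.33333 − (-18.46875) ≈ 1.135.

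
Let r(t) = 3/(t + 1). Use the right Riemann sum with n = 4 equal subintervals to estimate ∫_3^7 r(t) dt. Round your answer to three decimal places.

1.904

Δt = (7 − 3)/4 = 1.
Right endpoints: 4, 5, 6, 7.
r(4) = 0.6, r(5) = 0.5, r(6) = 3/7, r(7) = 0.375.
Sum = Δt · [r(4) + r(5) + r(6) + r(7)].
Sum ≈ 1.904.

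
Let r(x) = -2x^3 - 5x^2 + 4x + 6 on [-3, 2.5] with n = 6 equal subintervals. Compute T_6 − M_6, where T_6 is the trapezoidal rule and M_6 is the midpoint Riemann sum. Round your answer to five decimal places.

T_6 ≈ -25.2688079.
M_6 ≈ -21.2249711.
T_6 − M_6 ≈ -4.04384.

-4.04384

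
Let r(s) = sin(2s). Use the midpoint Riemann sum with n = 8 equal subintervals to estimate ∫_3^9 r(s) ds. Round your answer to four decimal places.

Δs = (9 − 3)/8 = 0.75.
Midpoints: 3.375, 4.125, 4.875, 5.625, 6.375, 7.125, 7.875, 8.625.
r(3.375) ≈ 0.4500, r(4.125) ≈ 0.9226, r(4.875) ≈ -0.3195, r(5.625) ≈ -0.9678, r(6.375) ≈ 0.1826, r(7.125) ≈ 0.9936, r(7.875) ≈ -0.0420, r(8.625) ≈ -0.9996.
Sum = Δs · [r(3.375) + r(4.125) + r(4.875) + ...].
Sum ≈ 0.1650.

0.1650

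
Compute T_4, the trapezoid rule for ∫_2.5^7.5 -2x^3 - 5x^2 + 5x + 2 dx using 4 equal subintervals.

-2150.15625

Δx = (7.5 − 2.5)/4 = 1.25.
f(2.5) = -48, f(3.75) = -155.03125, f(5) = -348, f(6.25) = -650.34375, f(7.5) = -1085.5.
T_4 = (Δx/2)·[f(x_0) + 2f(x_1) + 2f(x_2) + 2f(x_3) + f(x_4)].
Sum = -2150.15625.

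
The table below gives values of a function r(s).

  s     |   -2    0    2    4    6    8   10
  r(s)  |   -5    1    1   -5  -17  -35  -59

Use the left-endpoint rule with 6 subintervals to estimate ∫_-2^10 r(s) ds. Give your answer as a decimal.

Δs = 2.
Sum = 2·[(-5) + 1 + 1 + (-5) + (-17) + (-35)] = -120.

-120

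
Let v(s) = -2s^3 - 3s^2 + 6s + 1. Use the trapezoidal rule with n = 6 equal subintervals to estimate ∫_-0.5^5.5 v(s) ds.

Δs = (5.5 − (-0.5))/6 = 1.
v(-0.5) = -2.5, v(0.5) = 3, v(1.5) = -3.5, v(2.5) = -34, v(3.5) = -100.5, v(4.5) = -215, v(5.5) = -389.5.
T_6 = (Δs/2)·[v(s_0) + 2v(s_1) + ... + 2v(s_{5}) + v(s_6)].
Sum = -546.

-546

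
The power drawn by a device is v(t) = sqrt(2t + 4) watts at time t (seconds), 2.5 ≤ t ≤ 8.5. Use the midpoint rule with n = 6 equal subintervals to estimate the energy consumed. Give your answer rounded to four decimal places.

Δt = (8.5 − 2.5)/6 = 1.
Midpoints: 3, 4, 5, 6, 7, 8.
v(3) ≈ 3.1623, v(4) ≈ 3.4641, v(5) ≈ 3.7417, v(6) ≈ 4.0000, v(7) ≈ 4.2426, v(8) ≈ 4.4721.
Sum = Δt · [v(3) + v(4) + v(5) + ...].
Sum ≈ 23.0828.

23.0828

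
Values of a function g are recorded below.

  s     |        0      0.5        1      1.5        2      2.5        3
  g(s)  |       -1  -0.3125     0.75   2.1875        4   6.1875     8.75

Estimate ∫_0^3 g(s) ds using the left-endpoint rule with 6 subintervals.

Δs = 0.5.
Sum = 0.5·[(-1) + (-0.3125) + 0.75 + 2.1875 + 4 + 6.1875] = 5.90625.

5.90625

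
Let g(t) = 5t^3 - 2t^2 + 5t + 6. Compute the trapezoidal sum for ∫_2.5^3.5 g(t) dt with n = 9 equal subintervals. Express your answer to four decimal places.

141.6718

Δt = (3.5 − 2.5)/9 = 1/9.
g(2.5) = 84.125, g(47/18) = 550723/5832, g(49/18) = 616181/5832, g(17/6) = 25453/216, g(53/18) = 764113/5832, g(55/18) = 847067/5832, g(19/6) = 34679/216, g(59/18) = 1032151/5832, g(61/18) = 1134761/5832, g(3.5) = 213.375.
T_9 = (Δt/2)·[g(t_0) + 2g(t_1) + ... + 2g(t_{8}) + g(t_9)].
Sum ≈ 141.6718.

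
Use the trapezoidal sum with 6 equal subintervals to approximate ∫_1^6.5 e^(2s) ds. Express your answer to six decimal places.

279945.805363

Δs = (6.5 − 1)/6 = 11/12.
f(1) ≈ 7.389056, f(23/12) ≈ 46.216336, f(17/6) ≈ 289.069362, f(3.75) ≈ 1808.042414, f(14/3) ≈ 11308.764611, f(67/12) ≈ 70732.940777, f(6.5) ≈ 442413.392009.
T_6 = (Δs/2)·[f(s_0) + 2f(s_1) + ... + 2f(s_{5}) + f(s_6)].
Sum ≈ 279945.805363.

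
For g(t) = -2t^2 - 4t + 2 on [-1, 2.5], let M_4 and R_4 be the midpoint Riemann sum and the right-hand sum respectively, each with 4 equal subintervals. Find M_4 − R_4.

12.05859375

M_4 = -14.13671875.
R_4 = -26.1953125.
M_4 − R_4 = 12.05859375.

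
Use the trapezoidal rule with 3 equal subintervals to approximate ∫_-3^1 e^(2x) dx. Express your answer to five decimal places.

5.65981

Δx = (1 − (-3))/3 = 4/3.
f(-3) ≈ 0.00248, f(-5/3) ≈ 0.03567, f(-1/3) ≈ 0.51342, f(1) ≈ 7.38906.
T_3 = (Δx/2)·[f(x_0) + 2f(x_1) + 2f(x_2) + f(x_3)].
Sum ≈ 5.65981.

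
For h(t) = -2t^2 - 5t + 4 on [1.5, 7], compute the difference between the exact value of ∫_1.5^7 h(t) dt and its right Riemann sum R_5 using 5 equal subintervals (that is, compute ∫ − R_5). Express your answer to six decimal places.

68.768333

Exact integral: ∫_1.5^7 h(t) dt ≈ -321.29166667.
R_5 = -390.06.
Error ≈ -321.29166667 − (-390.06) ≈ 68.768333.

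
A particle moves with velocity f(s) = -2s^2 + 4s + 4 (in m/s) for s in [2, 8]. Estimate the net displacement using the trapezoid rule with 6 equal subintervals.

Δs = (8 − 2)/6 = 1.
f(2) = 4, f(3) = -2, f(4) = -12, f(5) = -26, f(6) = -44, f(7) = -66, f(8) = -92.
T_6 = (Δs/2)·[f(s_0) + 2f(s_1) + ... + 2f(s_{5}) + f(s_6)].
Sum = -194.

-194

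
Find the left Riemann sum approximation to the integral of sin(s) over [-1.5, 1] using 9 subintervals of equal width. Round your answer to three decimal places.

-0.722

Δs = (1 − (-1.5))/9 = 5/18.
Left endpoints: -1.5, -11/9, -17/18, -2/3, -7/18, -1/9, 1/6, 4/9, 13/18.
f(-1.5) ≈ -0.997, f(-11/9) ≈ -0.940, f(-17/18) ≈ -0.810, f(-2/3) ≈ -0.618, f(-7/18) ≈ -0.379, f(-1/9) ≈ -0.111, f(1/6) ≈ 0.166, f(4/9) ≈ 0.430, f(13/18) ≈ 0.661.
Sum = Δs · [f(-1.5) + f(-11/9) + f(-17/18) + ...].
Sum ≈ -0.722.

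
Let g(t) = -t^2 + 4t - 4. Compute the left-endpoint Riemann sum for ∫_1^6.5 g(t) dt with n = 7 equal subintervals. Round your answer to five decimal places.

-23.71173

Δt = (6.5 − 1)/7 = 11/14.
Left endpoints: 1, 25/14, 18/7, 47/14, 29/7, 69/14, 40/7.
g(1) = -1, g(25/14) = -9/196, g(18/7) = -16/49, g(47/14) = -361/196, g(29/7) = -225/49, g(69/14) = -1681/196, g(40/7) = -676/49.
Sum = Δt · [g(1) + g(25/14) + g(18/7) + ...].
Sum ≈ -23.71173.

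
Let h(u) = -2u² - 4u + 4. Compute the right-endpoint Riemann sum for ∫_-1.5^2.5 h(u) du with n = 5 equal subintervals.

Δu = (2.5 − (-1.5))/5 = 0.8.
Right endpoints: -0.7, 0.1, 0.9, 1.7, 2.5.
h(-0.7) = 5.82, h(0.1) = 3.58, h(0.9) = -1.22, h(1.7) = -8.58, h(2.5) = -18.5.
Sum = Δu · [h(-0.7) + h(0.1) + h(0.9) + h(1.7) + h(2.5)].
Sum = -15.12.

-15.12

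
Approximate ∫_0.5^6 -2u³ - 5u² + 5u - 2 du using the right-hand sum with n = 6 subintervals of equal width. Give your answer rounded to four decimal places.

-1215.4650

Δu = (6 − 0.5)/6 = 11/12.
Right endpoints: 17/12, 7/3, 3.25, 25/6, 61/12, 6.
f(17/12) = -9191/864, f(7/3) = -1160/27, f(3.25) = -107.21875, f(25/6) = -11483/54, f(61/12) = -318379/864, f(6) = -584.
Sum = Δu · [f(17/12) + f(7/3) + f(3.25) + ...].
Sum ≈ -1215.4650.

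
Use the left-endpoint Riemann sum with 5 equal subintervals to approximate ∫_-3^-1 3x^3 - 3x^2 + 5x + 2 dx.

-125.52

Δx = (-1 − (-3))/5 = 0.4.
Left endpoints: -3, -2.6, -2.2, -1.8, -1.4.
f(-3) = -121, f(-2.6) = -84.008, f(-2.2) = -55.464, f(-1.8) = -34.216, f(-1.4) = -19.112.
Sum = Δx · [f(-3) + f(-2.6) + f(-2.2) + f(-1.8) + f(-1.4)].
Sum = -125.52.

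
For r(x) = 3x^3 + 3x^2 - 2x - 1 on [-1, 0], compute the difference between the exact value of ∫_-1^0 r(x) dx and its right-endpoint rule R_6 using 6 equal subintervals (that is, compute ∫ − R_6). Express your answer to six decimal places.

Exact integral: ∫_-1^0 r(x) dx = 0.25.
R_6 ≈ 0.07638889.
Error ≈ 0.25 − 0.07638889 ≈ 0.173611.

0.173611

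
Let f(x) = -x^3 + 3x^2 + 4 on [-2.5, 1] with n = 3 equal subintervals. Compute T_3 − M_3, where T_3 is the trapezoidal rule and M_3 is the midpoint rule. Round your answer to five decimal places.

6.25260

T_3 ≈ 44.3090278.
M_3 ≈ 38.0564236.
T_3 − M_3 ≈ 6.25260.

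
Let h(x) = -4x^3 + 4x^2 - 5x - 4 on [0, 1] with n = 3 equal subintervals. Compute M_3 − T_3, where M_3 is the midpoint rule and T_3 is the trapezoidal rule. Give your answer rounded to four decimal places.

M_3 ≈ -6.148148.
T_3 ≈ -6.203704.
M_3 − T_3 ≈ 0.0556.

0.0556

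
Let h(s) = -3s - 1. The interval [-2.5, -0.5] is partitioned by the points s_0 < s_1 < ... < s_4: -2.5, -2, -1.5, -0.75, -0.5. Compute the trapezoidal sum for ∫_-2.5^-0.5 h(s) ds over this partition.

Subinterval widths: 0.5, 0.5, 0.75, 0.25.
h(-2.5) = 6.5, h(-2) = 5, h(-1.5) = 3.5, h(-0.75) = 1.25, h(-0.5) = 0.5.
On each subinterval the trapezoid contributes (Δs_i/2)·[h(s_{i-1}) + h(s_i)].
Sum = 7.

7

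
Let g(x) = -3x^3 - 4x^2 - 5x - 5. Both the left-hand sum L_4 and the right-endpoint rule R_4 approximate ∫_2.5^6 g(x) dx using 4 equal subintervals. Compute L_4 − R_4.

645.421875

L_4 ≈ -997.903320.
R_4 ≈ -1643.325195.
L_4 − R_4 = 645.421875.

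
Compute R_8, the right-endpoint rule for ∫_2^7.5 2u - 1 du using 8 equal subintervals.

Δu = (7.5 − 2)/8 = 0.6875.
Right endpoints: 2.6875, 3.375, 4.0625, 4.75, 5.4375, 6.125, 6.8125, 7.5.
f(2.6875) = 4.375, f(3.375) = 5.75, f(4.0625) = 7.125, f(4.75) = 8.5, f(5.4375) = 9.875, f(6.125) = 11.25, f(6.8125) = 12.625, f(7.5) = 14.
Sum = Δu · [f(2.6875) + f(3.375) + f(4.0625) + ...].
Sum = 50.53125.

50.53125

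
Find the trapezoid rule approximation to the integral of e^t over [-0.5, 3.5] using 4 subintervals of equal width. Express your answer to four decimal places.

Δt = (3.5 − (-0.5))/4 = 1.
f(-0.5) ≈ 0.6065, f(0.5) ≈ 1.6487, f(1.5) ≈ 4.4817, f(2.5) ≈ 12.1825, f(3.5) ≈ 33.1155.
T_4 = (Δt/2)·[f(t_0) + 2f(t_1) + 2f(t_2) + 2f(t_3) + f(t_4)].
Sum ≈ 35.1739.

35.1739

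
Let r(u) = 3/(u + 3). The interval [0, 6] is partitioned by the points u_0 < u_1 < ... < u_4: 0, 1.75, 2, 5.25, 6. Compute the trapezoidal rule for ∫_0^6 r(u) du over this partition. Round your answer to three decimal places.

Subinterval widths: 1.75, 0.25, 3.25, 0.75.
r(0) = 1, r(1.75) = 12/19, r(2) = 0.6, r(5.25) = 4/11, r(6) = 1/3.
On each subinterval the trapezoid contributes (Δu_i/2)·[r(u_{i-1}) + r(u_i)].
Sum ≈ 3.409.

3.409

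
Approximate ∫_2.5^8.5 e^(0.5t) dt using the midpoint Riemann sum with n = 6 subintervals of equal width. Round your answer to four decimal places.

Δt = (8.5 − 2.5)/6 = 1.
Midpoints: 3, 4, 5, 6, 7, 8.
f(3) ≈ 4.4817, f(4) ≈ 7.3891, f(5) ≈ 12.1825, f(6) ≈ 20.0855, f(7) ≈ 33.1155, f(8) ≈ 54.5982.
Sum = Δt · [f(3) + f(4) + f(5) + ...].
Sum ≈ 131.8524.

131.8524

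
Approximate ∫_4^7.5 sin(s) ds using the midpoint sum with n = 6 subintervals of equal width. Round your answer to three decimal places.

-1.015

Δs = (7.5 − 4)/6 = 7/12.
Midpoints: 103/24, 4.875, 131/24, 145/24, 6.625, 173/24.
f(103/24) ≈ -0.913, f(4.875) ≈ -0.987, f(131/24) ≈ -0.734, f(145/24) ≈ -0.239, f(6.625) ≈ 0.335, f(173/24) ≈ 0.799.
Sum = Δs · [f(103/24) + f(4.875) + f(131/24) + ...].
Sum ≈ -1.015.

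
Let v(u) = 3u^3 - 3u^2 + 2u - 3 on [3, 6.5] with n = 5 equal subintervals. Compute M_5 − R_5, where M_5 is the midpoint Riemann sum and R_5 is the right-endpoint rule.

M_5 = 1047.4909375.
R_5 = 1292.0775.
M_5 − R_5 = -244.5865625.

-244.5865625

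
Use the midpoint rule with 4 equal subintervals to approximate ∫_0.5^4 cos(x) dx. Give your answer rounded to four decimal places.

Δx = (4 − 0.5)/4 = 0.875.
Midpoints: 0.9375, 1.8125, 2.6875, 3.5625.
f(0.9375) ≈ 0.5918, f(1.8125) ≈ -0.2394, f(2.6875) ≈ -0.8987, f(3.5625) ≈ -0.9127.
Sum = Δx · [f(0.9375) + f(1.8125) + f(2.6875) + f(3.5625)].
Sum ≈ -1.2766.

-1.2766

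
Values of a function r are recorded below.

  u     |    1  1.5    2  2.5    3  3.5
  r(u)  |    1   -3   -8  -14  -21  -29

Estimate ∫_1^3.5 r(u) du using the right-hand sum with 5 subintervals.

-37.5

Δu = 0.5.
Sum = 0.5·[(-3) + (-8) + (-14) + (-21) + (-29)] = -37.5.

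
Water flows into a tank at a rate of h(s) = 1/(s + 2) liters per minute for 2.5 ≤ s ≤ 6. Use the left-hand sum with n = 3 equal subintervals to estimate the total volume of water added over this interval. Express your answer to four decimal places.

0.6359

Δs = (6 − 2.5)/3 = 7/6.
Left endpoints: 2.5, 11/3, 29/6.
h(2.5) = 2/9, h(11/3) = 3/17, h(29/6) = 6/41.
Sum = Δs · [h(2.5) + h(11/3) + h(29/6)].
Sum ≈ 0.6359.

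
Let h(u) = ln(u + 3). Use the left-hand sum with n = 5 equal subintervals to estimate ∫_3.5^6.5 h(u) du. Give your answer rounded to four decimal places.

Δu = (6.5 − 3.5)/5 = 0.6.
Left endpoints: 3.5, 4.1, 4.7, 5.3, 5.9.
h(3.5) ≈ 1.8718, h(4.1) ≈ 1.9601, h(4.7) ≈ 2.0412, h(5.3) ≈ 2.1163, h(5.9) ≈ 2.1861.
Sum = Δu · [h(3.5) + h(4.1) + h(4.7) + h(5.3) + h(5.9)].
Sum ≈ 6.1053.

6.1053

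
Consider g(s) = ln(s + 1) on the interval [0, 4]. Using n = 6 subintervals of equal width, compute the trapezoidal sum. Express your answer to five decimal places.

Δs = (4 − 0)/6 = 2/3.
g(0) ≈ 0.00000, g(2/3) ≈ 0.51083, g(4/3) ≈ 0.84730, g(2) ≈ 1.09861, g(8/3) ≈ 1.29928, g(10/3) ≈ 1.46634, g(4) ≈ 1.60944.
T_6 = (Δs/2)·[g(s_0) + 2g(s_1) + ... + 2g(s_{5}) + g(s_6)].
Sum ≈ 4.01805.

4.01805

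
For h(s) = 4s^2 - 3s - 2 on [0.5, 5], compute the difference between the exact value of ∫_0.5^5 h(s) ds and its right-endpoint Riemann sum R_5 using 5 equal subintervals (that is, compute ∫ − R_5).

Exact integral: ∫_0.5^5 h(s) ds = 120.375.
R_5 = 161.28.
Error = 120.375 − 161.28 = -40.905.

-40.905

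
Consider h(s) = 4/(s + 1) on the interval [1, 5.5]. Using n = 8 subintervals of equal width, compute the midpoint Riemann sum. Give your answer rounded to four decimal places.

4.7029

Δs = (5.5 − 1)/8 = 0.5625.
Midpoints: 1.28125, 1.84375, 2.40625, 2.96875, 3.53125, 4.09375, 4.65625, 5.21875.
h(1.28125) = 128/73, h(1.84375) = 128/91, h(2.40625) = 128/109, h(2.96875) = 128/127, h(3.53125) = 128/145, h(4.09375) = 128/163, h(4.65625) = 128/181, h(5.21875) = 128/199.
Sum = Δs · [h(1.28125) + h(1.84375) + h(2.40625) + ...].
Sum ≈ 4.7029.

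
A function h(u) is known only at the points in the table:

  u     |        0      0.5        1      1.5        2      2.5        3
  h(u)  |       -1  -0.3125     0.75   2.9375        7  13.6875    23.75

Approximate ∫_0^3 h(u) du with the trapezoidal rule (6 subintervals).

Δu = 0.5.
T_6 = (0.5/2)·[(-1) + 2·(-0.3125) + 2·0.75 + 2·2.9375 + 2·7 + 2·13.6875 + 23.75] = 17.71875.

17.71875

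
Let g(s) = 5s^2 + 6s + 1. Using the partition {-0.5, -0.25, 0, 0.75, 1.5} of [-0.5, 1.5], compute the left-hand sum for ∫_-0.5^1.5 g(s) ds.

Subinterval widths: 0.25, 0.25, 0.75, 0.75.
Left endpoints: -0.5, -0.25, 0, 0.75.
g(-0.5) = -0.75, g(-0.25) = -0.1875, g(0) = 1, g(0.75) = 8.3125.
Sum = Σ Δs_i · g(s_i).
Sum = 6.75.

6.75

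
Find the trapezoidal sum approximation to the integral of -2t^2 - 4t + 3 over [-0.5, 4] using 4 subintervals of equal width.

Δt = (4 − (-0.5))/4 = 1.125.
f(-0.5) = 4.5, f(0.625) = -0.28125, f(1.75) = -10.125, f(2.875) = -25.03125, f(4) = -45.
T_4 = (Δt/2)·[f(t_0) + 2f(t_1) + 2f(t_2) + 2f(t_3) + f(t_4)].
Sum = -62.6484375.

-62.6484375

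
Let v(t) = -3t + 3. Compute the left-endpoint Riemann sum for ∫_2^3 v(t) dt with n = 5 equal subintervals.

-4.2

Δt = (3 − 2)/5 = 0.2.
Left endpoints: 2, 2.2, 2.4, 2.6, 2.8.
v(2) = -3, v(2.2) = -3.6, v(2.4) = -4.2, v(2.6) = -4.8, v(2.8) = -5.4.
Sum = Δt · [v(2) + v(2.2) + v(2.4) + v(2.6) + v(2.8)].
Sum = -4.2.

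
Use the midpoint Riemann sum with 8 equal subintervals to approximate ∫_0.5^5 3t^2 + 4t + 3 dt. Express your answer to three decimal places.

Δt = (5 − 0.5)/8 = 0.5625.
Midpoints: 0.78125, 1.34375, 1.90625, 2.46875, 3.03125, 3.59375, 4.15625, 4.71875.
f(0.78125) = 8147/1024, f(1.34375) = 14123/1024, f(1.90625) = 22043/1024, f(2.46875) = 31907/1024, f(3.03125) = 43715/1024, f(3.59375) = 57467/1024, f(4.15625) = 73163/1024, f(4.71875) = 90803/1024.
Sum = Δt · [f(0.78125) + f(1.34375) + f(1.90625) + ...].
Sum ≈ 187.519.

187.519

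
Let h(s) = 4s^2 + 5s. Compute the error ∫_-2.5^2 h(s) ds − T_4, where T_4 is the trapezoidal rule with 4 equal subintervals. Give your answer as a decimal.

-3.796875

Exact integral: ∫_-2.5^2 h(s) ds = 25.875.
T_4 = 29.671875.
Error = 25.875 − 29.671875 = -3.796875.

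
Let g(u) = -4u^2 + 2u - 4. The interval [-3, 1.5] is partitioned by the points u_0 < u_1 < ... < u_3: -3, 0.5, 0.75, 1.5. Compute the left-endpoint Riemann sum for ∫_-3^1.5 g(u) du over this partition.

Subinterval widths: 3.5, 0.25, 0.75.
Left endpoints: -3, 0.5, 0.75.
g(-3) = -46, g(0.5) = -4, g(0.75) = -4.75.
Sum = Σ Δu_i · g(u_i).
Sum = -165.5625.

-165.5625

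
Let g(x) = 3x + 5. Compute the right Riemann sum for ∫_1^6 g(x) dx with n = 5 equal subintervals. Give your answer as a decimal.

85

Δx = (6 − 1)/5 = 1.
Right endpoints: 2, 3, 4, 5, 6.
g(2) = 11, g(3) = 14, g(4) = 17, g(5) = 20, g(6) = 23.
Sum = Δx · [g(2) + g(3) + g(4) + g(5) + g(6)].
Sum = 85.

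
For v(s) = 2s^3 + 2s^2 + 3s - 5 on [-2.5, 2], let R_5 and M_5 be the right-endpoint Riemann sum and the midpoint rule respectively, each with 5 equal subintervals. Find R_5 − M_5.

R_5 = 3.96.
M_5 = -21.808125.
R_5 − M_5 = 25.768125.

25.768125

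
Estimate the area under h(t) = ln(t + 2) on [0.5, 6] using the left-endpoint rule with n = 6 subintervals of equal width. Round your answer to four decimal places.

8.2926

Δt = (6 − 0.5)/6 = 11/12.
Left endpoints: 0.5, 17/12, 7/3, 3.25, 25/6, 61/12.
h(0.5) ≈ 0.9163, h(17/12) ≈ 1.2287, h(7/3) ≈ 1.4663, h(3.25) ≈ 1.6582, h(25/6) ≈ 1.8192, h(61/12) ≈ 1.9577.
Sum = Δt · [h(0.5) + h(17/12) + h(7/3) + ...].
Sum ≈ 8.2926.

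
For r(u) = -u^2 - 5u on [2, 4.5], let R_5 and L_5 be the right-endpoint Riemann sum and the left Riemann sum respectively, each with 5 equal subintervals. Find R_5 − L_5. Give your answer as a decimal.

-14.375

R_5 = -75.625.
L_5 = -61.25.
R_5 − L_5 = -14.375.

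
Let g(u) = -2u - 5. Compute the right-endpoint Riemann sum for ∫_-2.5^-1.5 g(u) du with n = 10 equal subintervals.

-1.1

Δu = (-1.5 − (-2.5))/10 = 0.1.
Right endpoints: -2.4, -2.3, -2.2, -2.1, -2, -1.9, -1.8, -1.7, -1.6, -1.5.
g(-2.4) = -0.2, g(-2.3) = -0.4, g(-2.2) = -0.6, g(-2.1) = -0.8, g(-2) = -1, g(-1.9) = -1.2, g(-1.8) = -1.4, g(-1.7) = -1.6, g(-1.6) = -1.8, g(-1.5) = -2.
Sum = Δu · [g(-2.4) + g(-2.3) + g(-2.2) + ...].
Sum = -1.1.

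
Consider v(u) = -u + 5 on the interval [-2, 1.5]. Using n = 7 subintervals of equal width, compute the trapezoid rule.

18.375

Δu = (1.5 − (-2))/7 = 0.5.
v(-2) = 7, v(-1.5) = 6.5, v(-1) = 6, v(-0.5) = 5.5, v(0) = 5, v(0.5) = 4.5, v(1) = 4, v(1.5) = 3.5.
T_7 = (Δu/2)·[v(u_0) + 2v(u_1) + ... + 2v(u_{6}) + v(u_7)].
Sum = 18.375.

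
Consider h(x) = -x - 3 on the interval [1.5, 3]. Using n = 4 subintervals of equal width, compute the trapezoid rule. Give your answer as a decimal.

-7.875

Δx = (3 − 1.5)/4 = 0.375.
h(1.5) = -4.5, h(1.875) = -4.875, h(2.25) = -5.25, h(2.625) = -5.625, h(3) = -6.
T_4 = (Δx/2)·[h(x_0) + 2h(x_1) + 2h(x_2) + 2h(x_3) + h(x_4)].
Sum = -7.875.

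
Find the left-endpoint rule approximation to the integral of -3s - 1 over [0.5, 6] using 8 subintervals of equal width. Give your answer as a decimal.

-53.453125

Δs = (6 − 0.5)/8 = 0.6875.
Left endpoints: 0.5, 1.1875, 1.875, 2.5625, 3.25, 3.9375, 4.625, 5.3125.
f(0.5) = -2.5, f(1.1875) = -4.5625, f(1.875) = -6.625, f(2.5625) = -8.6875, f(3.25) = -10.75, f(3.9375) = -12.8125, f(4.625) = -14.875, f(5.3125) = -16.9375.
Sum = Δs · [f(0.5) + f(1.1875) + f(1.875) + ...].
Sum = -53.453125.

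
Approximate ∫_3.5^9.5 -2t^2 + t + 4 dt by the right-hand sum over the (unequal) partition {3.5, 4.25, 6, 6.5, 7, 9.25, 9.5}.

Subinterval widths: 0.75, 1.75, 0.5, 0.5, 2.25, 0.25.
Right endpoints: 4.25, 6, 6.5, 7, 9.25, 9.5.
f(4.25) = -27.875, f(6) = -62, f(6.5) = -74, f(7) = -87, f(9.25) = -157.875, f(9.5) = -167.
Sum = Σ Δt_i · f(t_i).
Sum = -606.875.

-606.875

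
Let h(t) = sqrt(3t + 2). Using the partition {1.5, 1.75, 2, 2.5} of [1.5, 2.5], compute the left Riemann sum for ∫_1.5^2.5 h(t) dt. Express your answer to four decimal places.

Subinterval widths: 0.25, 0.25, 0.5.
Left endpoints: 1.5, 1.75, 2.
h(1.5) ≈ 2.5495, h(1.75) ≈ 2.6926, h(2) ≈ 2.8284.
Sum = Σ Δt_i · h(t_i).
Sum ≈ 2.7247.

2.7247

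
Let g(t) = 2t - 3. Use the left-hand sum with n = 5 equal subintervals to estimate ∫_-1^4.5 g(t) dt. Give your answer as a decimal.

-3.3

Δt = (4.5 − (-1))/5 = 1.1.
Left endpoints: -1, 0.1, 1.2, 2.3, 3.4.
g(-1) = -5, g(0.1) = -2.8, g(1.2) = -0.6, g(2.3) = 1.6, g(3.4) = 3.8.
Sum = Δt · [g(-1) + g(0.1) + g(1.2) + g(2.3) + g(3.4)].
Sum = -3.3.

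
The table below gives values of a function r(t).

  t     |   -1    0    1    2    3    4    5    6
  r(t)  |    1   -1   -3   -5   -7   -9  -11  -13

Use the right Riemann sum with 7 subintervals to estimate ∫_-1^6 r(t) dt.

-49

Δt = 1.
Sum = 1·[(-1) + (-3) + (-5) + (-7) + (-9) + (-11) + (-13)] = -49.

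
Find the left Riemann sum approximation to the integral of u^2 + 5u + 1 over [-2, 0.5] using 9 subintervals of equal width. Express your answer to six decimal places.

Δu = (0.5 − (-2))/9 = 5/18.
Left endpoints: -2, -31/18, -13/9, -7/6, -8/9, -11/18, -1/3, -1/18, 2/9.
f(-2) = -5, f(-31/18) = -1505/324, f(-13/9) = -335/81, f(-7/6) = -125/36, f(-8/9) = -215/81, f(-11/18) = -545/324, f(-1/3) = -5/9, f(-1/18) = 235/324, f(2/9) = 175/81.
Sum = Δu · [f(-2) + f(-31/18) + f(-13/9) + ...].
Sum ≈ -5.349794.

-5.349794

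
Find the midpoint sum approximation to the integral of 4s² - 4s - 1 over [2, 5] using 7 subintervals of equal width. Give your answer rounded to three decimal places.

110.816

Δs = (5 − 2)/7 = 3/7.
Midpoints: 31/14, 37/14, 43/14, 3.5, 55/14, 61/14, 67/14.
f(31/14) = 478/49, f(37/14) = 802/49, f(43/14) = 1198/49, f(3.5) = 34, f(55/14) = 2206/49, f(61/14) = 2818/49, f(67/14) = 3502/49.
Sum = Δs · [f(31/14) + f(37/14) + f(43/14) + ...].
Sum ≈ 110.816.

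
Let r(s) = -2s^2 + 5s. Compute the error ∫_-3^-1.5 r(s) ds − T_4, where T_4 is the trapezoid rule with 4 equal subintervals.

0.0703125

Exact integral: ∫_-3^-1.5 r(s) ds = -32.625.
T_4 = -32.6953125.
Error = -32.625 − (-32.6953125) = 0.0703125.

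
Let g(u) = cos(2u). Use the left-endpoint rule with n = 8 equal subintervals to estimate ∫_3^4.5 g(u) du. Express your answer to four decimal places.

Δu = (4.5 − 3)/8 = 0.1875.
Left endpoints: 3, 3.1875, 3.375, 3.5625, 3.75, 3.9375, 4.125, 4.3125.
g(3) ≈ 0.9602, g(3.1875) ≈ 0.9958, g(3.375) ≈ 0.8930, g(3.5625) ≈ 0.6661, g(3.75) ≈ 0.3466, g(3.9375) ≈ -0.0210, g(4.125) ≈ -0.3857, g(4.3125) ≈ -0.6969.
Sum = Δu · [g(3) + g(3.1875) + g(3.375) + ...].
Sum ≈ 0.5171.

0.5171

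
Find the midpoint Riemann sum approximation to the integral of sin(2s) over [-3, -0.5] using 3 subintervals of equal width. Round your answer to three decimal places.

0.236

Δs = (-0.5 − (-3))/3 = 5/6.
Midpoints: -31/12, -1.75, -11/12.
f(-31/12) ≈ 0.899, f(-1.75) ≈ 0.351, f(-11/12) ≈ -0.966.
Sum = Δs · [f(-31/12) + f(-1.75) + f(-11/12)].
Sum ≈ 0.236.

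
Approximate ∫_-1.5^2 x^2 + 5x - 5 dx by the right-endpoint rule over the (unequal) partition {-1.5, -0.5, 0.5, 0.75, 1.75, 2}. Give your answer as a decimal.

-0.609375

Subinterval widths: 1, 1, 0.25, 1, 0.25.
Right endpoints: -0.5, 0.5, 0.75, 1.75, 2.
f(-0.5) = -7.25, f(0.5) = -2.25, f(0.75) = -0.6875, f(1.75) = 6.8125, f(2) = 9.
Sum = Σ Δx_i · f(x_i).
Sum = -0.609375.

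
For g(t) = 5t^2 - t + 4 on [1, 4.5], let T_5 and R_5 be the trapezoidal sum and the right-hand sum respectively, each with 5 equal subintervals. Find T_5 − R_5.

-32.4625

T_5 = 156.0125.
R_5 = 188.475.
T_5 − R_5 = -32.4625.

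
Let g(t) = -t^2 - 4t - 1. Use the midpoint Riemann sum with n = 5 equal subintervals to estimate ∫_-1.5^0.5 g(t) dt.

0.86

Δt = (0.5 − (-1.5))/5 = 0.4.
Midpoints: -1.3, -0.9, -0.5, -0.1, 0.3.
g(-1.3) = 2.51, g(-0.9) = 1.79, g(-0.5) = 0.75, g(-0.1) = -0.61, g(0.3) = -2.29.
Sum = Δt · [g(-1.3) + g(-0.9) + g(-0.5) + g(-0.1) + g(0.3)].
Sum = 0.86.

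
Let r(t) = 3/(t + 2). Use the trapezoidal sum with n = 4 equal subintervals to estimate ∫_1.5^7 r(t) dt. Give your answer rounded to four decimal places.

2.8656

Δt = (7 − 1.5)/4 = 1.375.
r(1.5) = 6/7, r(2.875) = 8/13, r(4.25) = 0.48, r(5.625) = 24/61, r(7) = 1/3.
T_4 = (Δt/2)·[r(t_0) + 2r(t_1) + 2r(t_2) + 2r(t_3) + r(t_4)].
Sum ≈ 2.8656.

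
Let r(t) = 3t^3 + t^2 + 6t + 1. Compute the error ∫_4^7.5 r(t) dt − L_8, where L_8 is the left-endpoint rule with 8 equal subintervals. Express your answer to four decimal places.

Exact integral: ∫_4^7.5 r(t) dt ≈ 2424.588542.
L_8 ≈ 2182.224365.
Error ≈ 2424.588542 − 2182.224365 ≈ 242.3642.

242.3642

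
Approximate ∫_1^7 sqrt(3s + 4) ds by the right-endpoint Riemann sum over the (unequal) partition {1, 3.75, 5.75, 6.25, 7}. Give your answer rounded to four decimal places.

Subinterval widths: 2.75, 2, 0.5, 0.75.
Right endpoints: 3.75, 5.75, 6.25, 7.
f(3.75) ≈ 3.9051, f(5.75) ≈ 4.6098, f(6.25) ≈ 4.7697, f(7) ≈ 5.0000.
Sum = Σ Δs_i · f(s_i).
Sum ≈ 26.0935.

26.0935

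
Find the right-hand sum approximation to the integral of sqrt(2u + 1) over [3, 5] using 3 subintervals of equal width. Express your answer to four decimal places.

Δu = (5 − 3)/3 = 2/3.
Right endpoints: 11/3, 13/3, 5.
f(11/3) ≈ 2.8868, f(13/3) ≈ 3.1091, f(5) ≈ 3.3166.
Sum = Δu · [f(11/3) + f(13/3) + f(5)].
Sum ≈ 6.2083.

6.2083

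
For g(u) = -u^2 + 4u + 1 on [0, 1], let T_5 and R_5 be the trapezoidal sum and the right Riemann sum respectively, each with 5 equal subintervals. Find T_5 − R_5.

-0.3

T_5 = 2.66.
R_5 = 2.96.
T_5 − R_5 = -0.3.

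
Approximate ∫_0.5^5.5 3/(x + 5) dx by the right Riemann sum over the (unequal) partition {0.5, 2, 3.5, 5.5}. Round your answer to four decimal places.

1.7437

Subinterval widths: 1.5, 1.5, 2.
Right endpoints: 2, 3.5, 5.5.
f(2) = 3/7, f(3.5) = 6/17, f(5.5) = 2/7.
Sum = Σ Δx_i · f(x_i).
Sum ≈ 1.7437.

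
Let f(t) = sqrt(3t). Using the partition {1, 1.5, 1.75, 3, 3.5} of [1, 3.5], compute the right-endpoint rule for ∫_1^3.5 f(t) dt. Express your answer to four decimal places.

Subinterval widths: 0.5, 0.25, 1.25, 0.5.
Right endpoints: 1.5, 1.75, 3, 3.5.
f(1.5) ≈ 2.1213, f(1.75) ≈ 2.2913, f(3) ≈ 3.0000, f(3.5) ≈ 3.2404.
Sum = Σ Δt_i · f(t_i).
Sum ≈ 7.0037.

7.0037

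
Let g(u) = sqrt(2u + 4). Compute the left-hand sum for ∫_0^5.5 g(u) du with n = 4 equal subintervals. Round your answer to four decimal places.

Δu = (5.5 − 0)/4 = 1.375.
Left endpoints: 0, 1.375, 2.75, 4.125.
g(0) ≈ 2.0000, g(1.375) ≈ 2.5981, g(2.75) ≈ 3.0822, g(4.125) ≈ 3.5000.
Sum = Δu · [g(0) + g(1.375) + g(2.75) + g(4.125)].
Sum ≈ 15.3729.

15.3729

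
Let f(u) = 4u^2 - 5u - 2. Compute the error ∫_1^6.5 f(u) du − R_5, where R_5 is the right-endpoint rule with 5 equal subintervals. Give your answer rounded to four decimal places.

Exact integral: ∫_1^6.5 f(u) du ≈ 250.708333.
R_5 = 330.77.
Error ≈ 250.708333 − 330.77 ≈ -80.0617.

-80.0617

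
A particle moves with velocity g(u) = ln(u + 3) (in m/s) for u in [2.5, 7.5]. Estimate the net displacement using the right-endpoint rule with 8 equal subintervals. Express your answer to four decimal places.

Δu = (7.5 − 2.5)/8 = 0.625.
Right endpoints: 3.125, 3.75, 4.375, 5, 5.625, 6.25, 6.875, 7.5.
g(3.125) ≈ 1.8124, g(3.75) ≈ 1.9095, g(4.375) ≈ 1.9981, g(5) ≈ 2.0794, g(5.625) ≈ 2.1547, g(6.25) ≈ 2.2246, g(6.875) ≈ 2.2900, g(7.5) ≈ 2.3514.
Sum = Δu · [g(3.125) + g(3.75) + g(4.375) + ...].
Sum ≈ 10.5126.

10.5126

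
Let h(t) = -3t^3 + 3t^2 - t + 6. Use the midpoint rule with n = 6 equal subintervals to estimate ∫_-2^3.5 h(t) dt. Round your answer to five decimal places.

-19.35265

Δt = (3.5 − (-2))/6 = 11/12.
Midpoints: -37/24, -0.625, 7/24, 29/24, 2.125, 73/24.
h(-37/24) = 118261/4608, h(-0.625) = 4367/512, h(7/24) = 27137/4608, h(29/24) = 17875/4608, h(2.125) = -5819/512, h(73/24) = -247489/4608.
Sum = Δt · [h(-37/24) + h(-0.625) + h(7/24) + ...].
Sum ≈ -19.35265.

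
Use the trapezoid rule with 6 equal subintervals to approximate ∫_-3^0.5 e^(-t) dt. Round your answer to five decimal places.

Δt = (0.5 − (-3))/6 = 7/12.
f(-3) ≈ 20.08554, f(-29/12) ≈ 11.20844, f(-11/6) ≈ 6.25470, f(-1.25) ≈ 3.49034, f(-2/3) ≈ 1.94773, f(-1/12) ≈ 1.08690, f(0.5) ≈ 0.60653.
T_6 = (Δt/2)·[f(t_0) + 2f(t_1) + ... + 2f(t_{5}) + f(t_6)].
Sum ≈ 20.02825.

20.02825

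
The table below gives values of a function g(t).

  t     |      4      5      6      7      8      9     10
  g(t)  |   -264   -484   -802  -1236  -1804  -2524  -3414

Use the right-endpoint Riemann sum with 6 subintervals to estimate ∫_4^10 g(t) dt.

Δt = 1.
Sum = 1·[(-484) + (-802) + (-1236) + (-1804) + (-2524) + (-3414)] = -10264.

-10264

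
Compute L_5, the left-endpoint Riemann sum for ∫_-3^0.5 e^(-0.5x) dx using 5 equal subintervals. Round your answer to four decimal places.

8.7772

Δx = (0.5 − (-3))/5 = 0.7.
Left endpoints: -3, -2.3, -1.6, -0.9, -0.2.
f(-3) ≈ 4.4817, f(-2.3) ≈ 3.1582, f(-1.6) ≈ 2.2255, f(-0.9) ≈ 1.5683, f(-0.2) ≈ 1.1052.
Sum = Δx · [f(-3) + f(-2.3) + f(-1.6) + f(-0.9) + f(-0.2)].
Sum ≈ 8.7772.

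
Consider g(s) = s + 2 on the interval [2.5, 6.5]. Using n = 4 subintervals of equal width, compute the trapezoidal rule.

26

Δs = (6.5 − 2.5)/4 = 1.
g(2.5) = 4.5, g(3.5) = 5.5, g(4.5) = 6.5, g(5.5) = 7.5, g(6.5) = 8.5.
T_4 = (Δs/2)·[g(s_0) + 2g(s_1) + 2g(s_2) + 2g(s_3) + g(s_4)].
Sum = 26.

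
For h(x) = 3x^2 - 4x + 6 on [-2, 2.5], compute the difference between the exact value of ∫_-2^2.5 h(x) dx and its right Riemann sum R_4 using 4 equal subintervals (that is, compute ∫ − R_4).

3.48046875

Exact integral: ∫_-2^2.5 h(x) dx = 46.125.
R_4 = 42.64453125.
Error = 46.125 − 42.64453125 = 3.48046875.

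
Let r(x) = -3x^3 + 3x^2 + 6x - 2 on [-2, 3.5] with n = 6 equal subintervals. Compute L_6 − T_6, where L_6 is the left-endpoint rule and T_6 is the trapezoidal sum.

L_6 ≈ 4.6740451.
T_6 ≈ -38.8103299.
L_6 − T_6 = 43.484375.

43.484375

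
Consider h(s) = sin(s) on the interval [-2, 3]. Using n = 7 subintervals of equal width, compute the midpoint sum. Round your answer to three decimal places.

0.586

Δs = (3 − (-2))/7 = 5/7.
Midpoints: -23/14, -13/14, -3/14, 0.5, 17/14, 27/14, 37/14.
h(-23/14) ≈ -0.997, h(-13/14) ≈ -0.801, h(-3/14) ≈ -0.213, h(0.5) ≈ 0.479, h(17/14) ≈ 0.937, h(27/14) ≈ 0.937, h(37/14) ≈ 0.478.
Sum = Δs · [h(-23/14) + h(-13/14) + h(-3/14) + ...].
Sum ≈ 0.586.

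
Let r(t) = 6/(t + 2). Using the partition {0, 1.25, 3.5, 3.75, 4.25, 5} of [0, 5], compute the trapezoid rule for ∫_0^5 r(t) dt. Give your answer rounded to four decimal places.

Subinterval widths: 1.25, 2.25, 0.25, 0.5, 0.75.
r(0) = 3, r(1.25) = 24/13, r(3.5) = 12/11, r(3.75) = 24/23, r(4.25) = 0.96, r(5) = 6/7.
On each subinterval the trapezoid contributes (Δt_i/2)·[r(t_{i-1}) + r(t_i)].
Sum ≈ 7.7821.

7.7821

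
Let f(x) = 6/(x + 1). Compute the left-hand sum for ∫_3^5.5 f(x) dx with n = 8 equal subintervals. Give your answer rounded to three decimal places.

3.005

Δx = (5.5 − 3)/8 = 0.3125.
Left endpoints: 3, 3.3125, 3.625, 3.9375, 4.25, 4.5625, 4.875, 5.1875.
f(3) = 1.5, f(3.3125) = 32/23, f(3.625) = 48/37, f(3.9375) = 96/79, f(4.25) = 8/7, f(4.5625) = 96/89, f(4.875) = 48/47, f(5.1875) = 32/33.
Sum = Δx · [f(3) + f(3.3125) + f(3.625) + ...].
Sum ≈ 3.005.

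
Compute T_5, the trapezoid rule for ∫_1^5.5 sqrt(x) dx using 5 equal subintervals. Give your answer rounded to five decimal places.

Δx = (5.5 − 1)/5 = 0.9.
f(1) ≈ 1.00000, f(1.9) ≈ 1.37840, f(2.8) ≈ 1.67332, f(3.7) ≈ 1.92354, f(4.6) ≈ 2.14476, f(5.5) ≈ 2.34521.
T_5 = (Δx/2)·[f(x_0) + 2f(x_1) + ... + 2f(x_{4}) + f(x_5)].
Sum ≈ 7.91337.

7.91337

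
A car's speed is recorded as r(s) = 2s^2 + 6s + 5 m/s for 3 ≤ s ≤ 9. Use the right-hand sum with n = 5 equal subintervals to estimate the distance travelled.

824.88

Δs = (9 − 3)/5 = 1.2.
Right endpoints: 4.2, 5.4, 6.6, 7.8, 9.
r(4.2) = 65.48, r(5.4) = 95.72, r(6.6) = 131.72, r(7.8) = 173.48, r(9) = 221.
Sum = Δs · [r(4.2) + r(5.4) + r(6.6) + r(7.8) + r(9)].
Sum = 824.88.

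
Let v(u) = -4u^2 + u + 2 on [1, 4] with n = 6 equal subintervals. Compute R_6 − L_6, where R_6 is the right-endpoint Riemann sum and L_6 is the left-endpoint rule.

R_6 = -85.25.
L_6 = -56.75.
R_6 − L_6 = -28.5.

-28.5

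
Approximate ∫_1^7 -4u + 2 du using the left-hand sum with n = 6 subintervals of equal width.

-72

Δu = (7 − 1)/6 = 1.
Left endpoints: 1, 2, 3, 4, 5, 6.
f(1) = -2, f(2) = -6, f(3) = -10, f(4) = -14, f(5) = -18, f(6) = -22.
Sum = Δu · [f(1) + f(2) + f(3) + ...].
Sum = -72.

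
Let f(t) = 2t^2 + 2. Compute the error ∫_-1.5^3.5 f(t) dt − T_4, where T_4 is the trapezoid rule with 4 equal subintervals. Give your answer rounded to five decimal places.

-2.60417

Exact integral: ∫_-1.5^3.5 f(t) dt ≈ 40.8333333.
T_4 = 43.4375.
Error ≈ 40.8333333 − 43.4375 ≈ -2.60417.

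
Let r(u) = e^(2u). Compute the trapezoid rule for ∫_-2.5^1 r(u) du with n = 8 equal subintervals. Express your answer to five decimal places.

3.92371

Δu = (1 − (-2.5))/8 = 0.4375.
r(-2.5) ≈ 0.00674, r(-2.0625) ≈ 0.01616, r(-1.625) ≈ 0.03877, r(-1.1875) ≈ 0.09301, r(-0.75) ≈ 0.22313, r(-0.3125) ≈ 0.53526, r(0.125) ≈ 1.28403, r(0.5625) ≈ 3.08022, r(1) ≈ 7.38906.
T_8 = (Δu/2)·[r(u_0) + 2r(u_1) + ... + 2r(u_{7}) + r(u_8)].
Sum ≈ 3.92371.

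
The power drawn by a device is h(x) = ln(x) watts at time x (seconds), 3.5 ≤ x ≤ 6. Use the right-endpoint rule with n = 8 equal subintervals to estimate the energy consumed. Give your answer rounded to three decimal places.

Δx = (6 − 3.5)/8 = 0.3125.
Right endpoints: 3.8125, 4.125, 4.4375, 4.75, 5.0625, 5.375, 5.6875, 6.
h(3.8125) ≈ 1.338, h(4.125) ≈ 1.417, h(4.4375) ≈ 1.490, h(4.75) ≈ 1.558, h(5.0625) ≈ 1.622, h(5.375) ≈ 1.682, h(5.6875) ≈ 1.738, h(6) ≈ 1.792.
Sum = Δx · [h(3.8125) + h(4.125) + h(4.4375) + ...].
Sum ≈ 3.949.

3.949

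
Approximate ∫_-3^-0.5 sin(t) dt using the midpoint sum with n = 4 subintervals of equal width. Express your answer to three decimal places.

Δt = (-0.5 − (-3))/4 = 0.625.
Midpoints: -2.6875, -2.0625, -1.4375, -0.8125.
f(-2.6875) ≈ -0.439, f(-2.0625) ≈ -0.882, f(-1.4375) ≈ -0.991, f(-0.8125) ≈ -0.726.
Sum = Δt · [f(-2.6875) + f(-2.0625) + f(-1.4375) + f(-0.8125)].
Sum ≈ -1.898.

-1.898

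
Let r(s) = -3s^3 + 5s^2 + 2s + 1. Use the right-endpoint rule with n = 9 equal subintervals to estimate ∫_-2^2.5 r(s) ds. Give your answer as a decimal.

16.6875

Δs = (2.5 − (-2))/9 = 0.5.
Right endpoints: -1.5, -1, -0.5, 0, 0.5, 1, 1.5, 2, 2.5.
r(-1.5) = 19.375, r(-1) = 7, r(-0.5) = 1.625, r(0) = 1, r(0.5) = 2.875, r(1) = 5, r(1.5) = 5.125, r(2) = 1, r(2.5) = -9.625.
Sum = Δs · [r(-1.5) + r(-1) + r(-0.5) + ...].
Sum = 16.6875.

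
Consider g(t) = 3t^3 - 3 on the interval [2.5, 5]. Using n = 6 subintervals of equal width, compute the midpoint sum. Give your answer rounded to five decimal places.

Δt = (5 − 2.5)/6 = 5/12.
Midpoints: 65/24, 3.125, 85/24, 95/24, 4.375, 115/24.
g(65/24) = 260801/4608, g(3.125) = 45339/512, g(85/24) = 600301/4608, g(95/24) = 843551/4608, g(4.375) = 127089/512, g(115/24) = 1507051/4608.
Sum = Δt · [g(65/24) + g(3.125) + g(85/24) + ...].
Sum ≈ 430.73242.

430.73242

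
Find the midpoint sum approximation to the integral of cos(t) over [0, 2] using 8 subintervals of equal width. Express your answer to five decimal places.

Δt = (2 − 0)/8 = 0.25.
Midpoints: 0.125, 0.375, 0.625, 0.875, 1.125, 1.375, 1.625, 1.875.
f(0.125) ≈ 0.99220, f(0.375) ≈ 0.93051, f(0.625) ≈ 0.81096, f(0.875) ≈ 0.64100, f(1.125) ≈ 0.43118, f(1.375) ≈ 0.19455, f(1.625) ≈ -0.05418, f(1.875) ≈ -0.29953.
Sum = Δt · [f(0.125) + f(0.375) + f(0.625) + ...].
Sum ≈ 0.91167.

0.91167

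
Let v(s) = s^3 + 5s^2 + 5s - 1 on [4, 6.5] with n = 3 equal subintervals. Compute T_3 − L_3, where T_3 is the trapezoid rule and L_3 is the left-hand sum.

147.65625

T_3 ≈ 802.43634.
L_3 ≈ 654.78009.
T_3 − L_3 = 147.65625.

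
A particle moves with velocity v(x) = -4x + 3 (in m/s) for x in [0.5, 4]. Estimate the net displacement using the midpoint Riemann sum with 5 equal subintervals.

-21

Δx = (4 − 0.5)/5 = 0.7.
Midpoints: 0.85, 1.55, 2.25, 2.95, 3.65.
v(0.85) = -0.4, v(1.55) = -3.2, v(2.25) = -6, v(2.95) = -8.8, v(3.65) = -11.6.
Sum = Δx · [v(0.85) + v(1.55) + v(2.25) + v(2.95) + v(3.65)].
Sum = -21.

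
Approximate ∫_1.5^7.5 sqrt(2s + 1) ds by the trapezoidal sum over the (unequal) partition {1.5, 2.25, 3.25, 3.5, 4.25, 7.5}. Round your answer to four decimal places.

Subinterval widths: 0.75, 1, 0.25, 0.75, 3.25.
f(1.5) ≈ 2.0000, f(2.25) ≈ 2.3452, f(3.25) ≈ 2.7386, f(3.5) ≈ 2.8284, f(4.25) ≈ 3.0822, f(7.5) ≈ 4.0000.
On each subinterval the trapezoid contributes (Δs_i/2)·[f(s_{i-1}) + f(s_i)].
Sum ≈ 18.5923.

18.5923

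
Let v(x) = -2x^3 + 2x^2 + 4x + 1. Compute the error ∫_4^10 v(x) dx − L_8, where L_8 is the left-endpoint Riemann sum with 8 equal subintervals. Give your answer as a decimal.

-607.5

Exact integral: ∫_4^10 v(x) dx = -4074.
L_8 = -3466.5.
Error = -4074 − (-3466.5) = -607.5.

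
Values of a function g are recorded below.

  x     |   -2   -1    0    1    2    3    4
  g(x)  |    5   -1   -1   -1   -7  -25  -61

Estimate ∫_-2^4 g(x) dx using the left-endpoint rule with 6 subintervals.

Δx = 1.
Sum = 1·[5 + (-1) + (-1) + (-1) + (-7) + (-25)] = -30.

-30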